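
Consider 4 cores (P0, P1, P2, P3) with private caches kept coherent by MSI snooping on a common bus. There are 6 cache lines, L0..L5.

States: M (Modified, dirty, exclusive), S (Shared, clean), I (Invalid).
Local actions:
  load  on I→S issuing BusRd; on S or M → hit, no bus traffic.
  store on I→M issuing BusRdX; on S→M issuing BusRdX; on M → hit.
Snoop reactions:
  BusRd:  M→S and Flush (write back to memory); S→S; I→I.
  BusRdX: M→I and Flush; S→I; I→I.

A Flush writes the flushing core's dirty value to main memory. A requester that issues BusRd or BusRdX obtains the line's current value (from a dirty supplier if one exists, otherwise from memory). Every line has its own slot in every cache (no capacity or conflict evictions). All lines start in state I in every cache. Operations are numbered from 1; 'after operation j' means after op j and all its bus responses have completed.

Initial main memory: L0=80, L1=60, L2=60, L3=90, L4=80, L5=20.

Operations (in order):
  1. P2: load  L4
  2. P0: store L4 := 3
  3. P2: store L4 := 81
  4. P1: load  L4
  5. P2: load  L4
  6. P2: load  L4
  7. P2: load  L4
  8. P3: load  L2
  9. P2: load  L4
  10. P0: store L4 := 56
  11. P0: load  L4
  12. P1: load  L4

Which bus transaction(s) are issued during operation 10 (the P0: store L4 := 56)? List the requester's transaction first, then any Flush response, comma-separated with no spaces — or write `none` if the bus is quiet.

bus = BusRdX

[1] P2: load  L4 | P0:I, P1:I, P2:S(80), P3:I | bus: BusRd
[2] P0: store L4 := 3 | P0:M(3), P1:I, P2:I, P3:I | bus: BusRdX
[3] P2: store L4 := 81 | P0:I, P1:I, P2:M(81), P3:I | bus: BusRdX,Flush
[4] P1: load  L4 | P0:I, P1:S(81), P2:S(81), P3:I | bus: BusRd,Flush
[5] P2: load  L4 | P0:I, P1:S(81), P2:S(81), P3:I | bus: none
[6] P2: load  L4 | P0:I, P1:S(81), P2:S(81), P3:I | bus: none
[7] P2: load  L4 | P0:I, P1:S(81), P2:S(81), P3:I | bus: none
[8] P3: load  L2 | P0:I, P1:I, P2:I, P3:S(60) | bus: BusRd
[9] P2: load  L4 | P0:I, P1:S(81), P2:S(81), P3:I | bus: none
[10] P0: store L4 := 56 | P0:M(56), P1:I, P2:I, P3:I | bus: BusRdX
[11] P0: load  L4 | P0:M(56), P1:I, P2:I, P3:I | bus: none
[12] P1: load  L4 | P0:S(56), P1:S(56), P2:I, P3:I | bus: BusRd,Flush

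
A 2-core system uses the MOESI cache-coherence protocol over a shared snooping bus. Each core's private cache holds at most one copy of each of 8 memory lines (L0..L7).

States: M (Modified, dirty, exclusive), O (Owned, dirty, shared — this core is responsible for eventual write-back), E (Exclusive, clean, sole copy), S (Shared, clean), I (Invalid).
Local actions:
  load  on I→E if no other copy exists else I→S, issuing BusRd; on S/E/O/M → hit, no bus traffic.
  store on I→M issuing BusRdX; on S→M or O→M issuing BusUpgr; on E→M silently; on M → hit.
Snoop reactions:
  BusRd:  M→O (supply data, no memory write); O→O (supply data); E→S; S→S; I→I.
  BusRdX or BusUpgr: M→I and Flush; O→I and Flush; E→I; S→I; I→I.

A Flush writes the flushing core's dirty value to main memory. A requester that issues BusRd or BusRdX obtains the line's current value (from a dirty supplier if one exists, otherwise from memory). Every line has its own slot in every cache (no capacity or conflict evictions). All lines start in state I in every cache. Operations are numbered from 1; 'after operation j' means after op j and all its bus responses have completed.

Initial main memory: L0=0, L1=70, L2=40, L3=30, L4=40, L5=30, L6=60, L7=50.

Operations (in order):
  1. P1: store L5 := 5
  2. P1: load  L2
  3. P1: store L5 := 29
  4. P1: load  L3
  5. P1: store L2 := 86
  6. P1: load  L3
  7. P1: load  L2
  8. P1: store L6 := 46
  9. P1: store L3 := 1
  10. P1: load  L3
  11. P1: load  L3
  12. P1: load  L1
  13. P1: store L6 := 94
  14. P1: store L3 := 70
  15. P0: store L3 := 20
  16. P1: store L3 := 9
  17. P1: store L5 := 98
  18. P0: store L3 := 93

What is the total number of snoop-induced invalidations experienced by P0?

1. P1: store L5 := 5  bus=[BusRdX]  L5: P0=I P1=M  mem[L5]=30
2. P1: load  L2  bus=[BusRd]  L2: P0=I P1=E  mem[L2]=40
3. P1: store L5 := 29  bus=[-]  L5: P0=I P1=M  mem[L5]=30
4. P1: load  L3  bus=[BusRd]  L3: P0=I P1=E  mem[L3]=30
5. P1: store L2 := 86  bus=[-]  L2: P0=I P1=M  mem[L2]=40
6. P1: load  L3  bus=[-]  L3: P0=I P1=E  mem[L3]=30
7. P1: load  L2  bus=[-]  L2: P0=I P1=M  mem[L2]=40
8. P1: store L6 := 46  bus=[BusRdX]  L6: P0=I P1=M  mem[L6]=60
9. P1: store L3 := 1  bus=[-]  L3: P0=I P1=M  mem[L3]=30
10. P1: load  L3  bus=[-]  L3: P0=I P1=M  mem[L3]=30
11. P1: load  L3  bus=[-]  L3: P0=I P1=M  mem[L3]=30
12. P1: load  L1  bus=[BusRd]  L1: P0=I P1=E  mem[L1]=70
13. P1: store L6 := 94  bus=[-]  L6: P0=I P1=M  mem[L6]=60
14. P1: store L3 := 70  bus=[-]  L3: P0=I P1=M  mem[L3]=30
15. P0: store L3 := 20  bus=[BusRdX,Flush]  L3: P0=M P1=I  mem[L3]=70
16. P1: store L3 := 9  bus=[BusRdX,Flush]  L3: P0=I P1=M  mem[L3]=20
17. P1: store L5 := 98  bus=[-]  L5: P0=I P1=M  mem[L5]=30
18. P0: store L3 := 93  bus=[BusRdX,Flush]  L3: P0=M P1=I  mem[L3]=9

invalidations = 1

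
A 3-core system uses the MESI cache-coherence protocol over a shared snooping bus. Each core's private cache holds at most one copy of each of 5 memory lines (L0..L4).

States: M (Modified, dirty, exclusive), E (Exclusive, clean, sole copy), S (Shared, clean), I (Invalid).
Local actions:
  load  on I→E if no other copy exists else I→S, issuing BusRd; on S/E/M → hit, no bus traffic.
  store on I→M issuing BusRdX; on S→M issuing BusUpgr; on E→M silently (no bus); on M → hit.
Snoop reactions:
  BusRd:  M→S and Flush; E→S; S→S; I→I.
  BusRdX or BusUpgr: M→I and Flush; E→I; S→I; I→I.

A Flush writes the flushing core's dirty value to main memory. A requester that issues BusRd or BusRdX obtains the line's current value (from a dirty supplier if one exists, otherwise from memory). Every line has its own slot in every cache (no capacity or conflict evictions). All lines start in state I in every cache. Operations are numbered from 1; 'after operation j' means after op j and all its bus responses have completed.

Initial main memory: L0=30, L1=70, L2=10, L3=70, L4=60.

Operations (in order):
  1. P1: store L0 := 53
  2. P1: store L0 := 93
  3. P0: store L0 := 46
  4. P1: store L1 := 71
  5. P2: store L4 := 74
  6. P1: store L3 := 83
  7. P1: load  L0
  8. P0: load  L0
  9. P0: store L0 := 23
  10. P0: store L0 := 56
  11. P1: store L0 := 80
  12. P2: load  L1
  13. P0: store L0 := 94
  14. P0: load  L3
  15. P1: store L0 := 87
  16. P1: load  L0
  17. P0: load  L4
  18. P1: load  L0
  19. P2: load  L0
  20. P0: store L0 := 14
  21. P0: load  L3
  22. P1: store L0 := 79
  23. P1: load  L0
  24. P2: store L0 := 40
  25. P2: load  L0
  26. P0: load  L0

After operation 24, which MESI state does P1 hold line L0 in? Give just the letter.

1. P1: store L0 := 53  bus=[BusRdX]  L0: P0=I P1=M P2=I  mem[L0]=30
2. P1: store L0 := 93  bus=[-]  L0: P0=I P1=M P2=I  mem[L0]=30
3. P0: store L0 := 46  bus=[BusRdX,Flush]  L0: P0=M P1=I P2=I  mem[L0]=93
4. P1: store L1 := 71  bus=[BusRdX]  L1: P0=I P1=M P2=I  mem[L1]=70
5. P2: store L4 := 74  bus=[BusRdX]  L4: P0=I P1=I P2=M  mem[L4]=60
6. P1: store L3 := 83  bus=[BusRdX]  L3: P0=I P1=M P2=I  mem[L3]=70
7. P1: load  L0  bus=[BusRd,Flush]  L0: P0=S P1=S P2=I  mem[L0]=46
8. P0: load  L0  bus=[-]  L0: P0=S P1=S P2=I  mem[L0]=46
9. P0: store L0 := 23  bus=[BusUpgr]  L0: P0=M P1=I P2=I  mem[L0]=46
10. P0: store L0 := 56  bus=[-]  L0: P0=M P1=I P2=I  mem[L0]=46
11. P1: store L0 := 80  bus=[BusRdX,Flush]  L0: P0=I P1=M P2=I  mem[L0]=56
12. P2: load  L1  bus=[BusRd,Flush]  L1: P0=I P1=S P2=S  mem[L1]=71
13. P0: store L0 := 94  bus=[BusRdX,Flush]  L0: P0=M P1=I P2=I  mem[L0]=80
14. P0: load  L3  bus=[BusRd,Flush]  L3: P0=S P1=S P2=I  mem[L3]=83
15. P1: store L0 := 87  bus=[BusRdX,Flush]  L0: P0=I P1=M P2=I  mem[L0]=94
16. P1: load  L0  bus=[-]  L0: P0=I P1=M P2=I  mem[L0]=94
17. P0: load  L4  bus=[BusRd,Flush]  L4: P0=S P1=I P2=S  mem[L4]=74
18. P1: load  L0  bus=[-]  L0: P0=I P1=M P2=I  mem[L0]=94
19. P2: load  L0  bus=[BusRd,Flush]  L0: P0=I P1=S P2=S  mem[L0]=87
20. P0: store L0 := 14  bus=[BusRdX]  L0: P0=M P1=I P2=I  mem[L0]=87
21. P0: load  L3  bus=[-]  L3: P0=S P1=S P2=I  mem[L3]=83
22. P1: store L0 := 79  bus=[BusRdX,Flush]  L0: P0=I P1=M P2=I  mem[L0]=14
23. P1: load  L0  bus=[-]  L0: P0=I P1=M P2=I  mem[L0]=14
24. P2: store L0 := 40  bus=[BusRdX,Flush]  L0: P0=I P1=I P2=M  mem[L0]=79
25. P2: load  L0  bus=[-]  L0: P0=I P1=I P2=M  mem[L0]=79
26. P0: load  L0  bus=[BusRd,Flush]  L0: P0=S P1=I P2=S  mem[L0]=40

state = I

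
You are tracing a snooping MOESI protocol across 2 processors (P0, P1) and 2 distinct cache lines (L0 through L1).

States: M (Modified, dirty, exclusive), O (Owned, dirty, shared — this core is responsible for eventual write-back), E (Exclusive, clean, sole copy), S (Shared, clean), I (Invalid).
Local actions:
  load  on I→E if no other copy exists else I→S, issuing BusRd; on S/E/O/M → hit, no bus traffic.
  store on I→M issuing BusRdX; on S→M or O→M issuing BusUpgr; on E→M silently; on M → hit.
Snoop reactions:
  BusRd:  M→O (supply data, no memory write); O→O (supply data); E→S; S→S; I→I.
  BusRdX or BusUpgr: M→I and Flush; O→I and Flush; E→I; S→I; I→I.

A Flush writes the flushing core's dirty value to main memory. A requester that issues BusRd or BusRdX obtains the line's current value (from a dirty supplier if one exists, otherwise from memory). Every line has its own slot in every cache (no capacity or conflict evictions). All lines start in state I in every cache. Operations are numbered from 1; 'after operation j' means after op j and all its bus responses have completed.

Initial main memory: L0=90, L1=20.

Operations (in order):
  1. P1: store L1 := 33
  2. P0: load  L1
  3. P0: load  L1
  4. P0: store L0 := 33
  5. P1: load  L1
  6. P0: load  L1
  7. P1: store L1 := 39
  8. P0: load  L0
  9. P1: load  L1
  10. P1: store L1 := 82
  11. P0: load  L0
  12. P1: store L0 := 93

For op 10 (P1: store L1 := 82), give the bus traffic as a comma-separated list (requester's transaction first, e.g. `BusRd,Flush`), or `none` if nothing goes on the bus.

[1] P1: store L1 := 33 | P0:I, P1:M(33) | bus: BusRdX
[2] P0: load  L1 | P0:S(33), P1:O(33) | bus: BusRd
[3] P0: load  L1 | P0:S(33), P1:O(33) | bus: none
[4] P0: store L0 := 33 | P0:M(33), P1:I | bus: BusRdX
[5] P1: load  L1 | P0:S(33), P1:O(33) | bus: none
[6] P0: load  L1 | P0:S(33), P1:O(33) | bus: none
[7] P1: store L1 := 39 | P0:I, P1:M(39) | bus: BusUpgr
[8] P0: load  L0 | P0:M(33), P1:I | bus: none
[9] P1: load  L1 | P0:I, P1:M(39) | bus: none
[10] P1: store L1 := 82 | P0:I, P1:M(82) | bus: none
[11] P0: load  L0 | P0:M(33), P1:I | bus: none
[12] P1: store L0 := 93 | P0:I, P1:M(93) | bus: BusRdX,Flush

bus = none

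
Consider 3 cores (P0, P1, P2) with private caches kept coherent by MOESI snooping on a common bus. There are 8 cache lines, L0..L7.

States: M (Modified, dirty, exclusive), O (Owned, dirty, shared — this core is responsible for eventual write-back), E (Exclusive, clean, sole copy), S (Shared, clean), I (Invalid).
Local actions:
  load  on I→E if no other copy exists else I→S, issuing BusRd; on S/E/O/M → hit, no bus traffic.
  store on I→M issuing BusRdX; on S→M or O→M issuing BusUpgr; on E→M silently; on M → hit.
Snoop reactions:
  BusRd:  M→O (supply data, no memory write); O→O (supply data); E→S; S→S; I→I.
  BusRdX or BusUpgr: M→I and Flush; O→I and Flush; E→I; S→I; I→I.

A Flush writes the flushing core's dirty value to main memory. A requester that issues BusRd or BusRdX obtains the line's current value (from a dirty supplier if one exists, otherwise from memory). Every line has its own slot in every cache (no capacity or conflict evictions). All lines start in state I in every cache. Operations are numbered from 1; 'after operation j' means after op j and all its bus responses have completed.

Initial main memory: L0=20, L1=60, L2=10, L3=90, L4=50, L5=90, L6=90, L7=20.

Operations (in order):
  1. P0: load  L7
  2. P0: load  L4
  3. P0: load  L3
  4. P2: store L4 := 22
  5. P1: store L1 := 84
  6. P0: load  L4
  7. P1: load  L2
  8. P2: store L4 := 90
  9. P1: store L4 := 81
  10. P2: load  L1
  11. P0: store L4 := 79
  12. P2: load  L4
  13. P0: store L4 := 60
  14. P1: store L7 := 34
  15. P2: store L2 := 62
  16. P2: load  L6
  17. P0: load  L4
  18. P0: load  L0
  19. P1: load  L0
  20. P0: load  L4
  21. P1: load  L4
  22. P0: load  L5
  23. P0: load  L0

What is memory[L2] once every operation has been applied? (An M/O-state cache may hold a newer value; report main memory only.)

1. P0: load  L7  bus=[BusRd]  L7: P0=E P1=I P2=I  mem[L7]=20
2. P0: load  L4  bus=[BusRd]  L4: P0=E P1=I P2=I  mem[L4]=50
3. P0: load  L3  bus=[BusRd]  L3: P0=E P1=I P2=I  mem[L3]=90
4. P2: store L4 := 22  bus=[BusRdX]  L4: P0=I P1=I P2=M  mem[L4]=50
5. P1: store L1 := 84  bus=[BusRdX]  L1: P0=I P1=M P2=I  mem[L1]=60
6. P0: load  L4  bus=[BusRd]  L4: P0=S P1=I P2=O  mem[L4]=50
7. P1: load  L2  bus=[BusRd]  L2: P0=I P1=E P2=I  mem[L2]=10
8. P2: store L4 := 90  bus=[BusUpgr]  L4: P0=I P1=I P2=M  mem[L4]=50
9. P1: store L4 := 81  bus=[BusRdX,Flush]  L4: P0=I P1=M P2=I  mem[L4]=90
10. P2: load  L1  bus=[BusRd]  L1: P0=I P1=O P2=S  mem[L1]=60
11. P0: store L4 := 79  bus=[BusRdX,Flush]  L4: P0=M P1=I P2=I  mem[L4]=81
12. P2: load  L4  bus=[BusRd]  L4: P0=O P1=I P2=S  mem[L4]=81
13. P0: store L4 := 60  bus=[BusUpgr]  L4: P0=M P1=I P2=I  mem[L4]=81
14. P1: store L7 := 34  bus=[BusRdX]  L7: P0=I P1=M P2=I  mem[L7]=20
15. P2: store L2 := 62  bus=[BusRdX]  L2: P0=I P1=I P2=M  mem[L2]=10
16. P2: load  L6  bus=[BusRd]  L6: P0=I P1=I P2=E  mem[L6]=90
17. P0: load  L4  bus=[-]  L4: P0=M P1=I P2=I  mem[L4]=81
18. P0: load  L0  bus=[BusRd]  L0: P0=E P1=I P2=I  mem[L0]=20
19. P1: load  L0  bus=[BusRd]  L0: P0=S P1=S P2=I  mem[L0]=20
20. P0: load  L4  bus=[-]  L4: P0=M P1=I P2=I  mem[L4]=81
21. P1: load  L4  bus=[BusRd]  L4: P0=O P1=S P2=I  mem[L4]=81
22. P0: load  L5  bus=[BusRd]  L5: P0=E P1=I P2=I  mem[L5]=90
23. P0: load  L0  bus=[-]  L0: P0=S P1=S P2=I  mem[L0]=20

memory[L2] = 10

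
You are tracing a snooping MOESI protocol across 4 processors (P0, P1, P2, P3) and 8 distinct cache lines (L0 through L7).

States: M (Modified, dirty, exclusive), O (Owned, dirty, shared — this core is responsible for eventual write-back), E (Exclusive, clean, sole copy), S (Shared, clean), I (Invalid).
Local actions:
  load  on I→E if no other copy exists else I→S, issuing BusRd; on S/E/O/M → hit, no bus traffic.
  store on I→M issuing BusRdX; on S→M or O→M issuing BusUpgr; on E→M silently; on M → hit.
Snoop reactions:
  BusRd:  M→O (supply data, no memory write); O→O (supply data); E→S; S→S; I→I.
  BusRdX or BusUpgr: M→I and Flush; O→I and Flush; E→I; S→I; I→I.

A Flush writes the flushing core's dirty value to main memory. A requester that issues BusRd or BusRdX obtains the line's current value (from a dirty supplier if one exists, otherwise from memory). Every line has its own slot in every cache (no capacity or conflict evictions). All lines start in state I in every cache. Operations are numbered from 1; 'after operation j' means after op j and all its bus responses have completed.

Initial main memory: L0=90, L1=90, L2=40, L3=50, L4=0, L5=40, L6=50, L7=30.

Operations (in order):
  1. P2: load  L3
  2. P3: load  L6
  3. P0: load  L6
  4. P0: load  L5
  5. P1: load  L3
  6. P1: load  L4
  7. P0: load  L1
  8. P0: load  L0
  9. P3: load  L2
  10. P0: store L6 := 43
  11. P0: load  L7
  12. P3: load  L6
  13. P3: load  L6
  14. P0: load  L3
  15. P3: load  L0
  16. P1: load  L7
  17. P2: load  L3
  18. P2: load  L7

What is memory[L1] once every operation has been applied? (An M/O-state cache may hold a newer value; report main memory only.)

[1] P2: load  L3 | P0:I, P1:I, P2:E(50), P3:I | bus: BusRd
[2] P3: load  L6 | P0:I, P1:I, P2:I, P3:E(50) | bus: BusRd
[3] P0: load  L6 | P0:S(50), P1:I, P2:I, P3:S(50) | bus: BusRd
[4] P0: load  L5 | P0:E(40), P1:I, P2:I, P3:I | bus: BusRd
[5] P1: load  L3 | P0:I, P1:S(50), P2:S(50), P3:I | bus: BusRd
[6] P1: load  L4 | P0:I, P1:E(0), P2:I, P3:I | bus: BusRd
[7] P0: load  L1 | P0:E(90), P1:I, P2:I, P3:I | bus: BusRd
[8] P0: load  L0 | P0:E(90), P1:I, P2:I, P3:I | bus: BusRd
[9] P3: load  L2 | P0:I, P1:I, P2:I, P3:E(40) | bus: BusRd
[10] P0: store L6 := 43 | P0:M(43), P1:I, P2:I, P3:I | bus: BusUpgr
[11] P0: load  L7 | P0:E(30), P1:I, P2:I, P3:I | bus: BusRd
[12] P3: load  L6 | P0:O(43), P1:I, P2:I, P3:S(43) | bus: BusRd
[13] P3: load  L6 | P0:O(43), P1:I, P2:I, P3:S(43) | bus: none
[14] P0: load  L3 | P0:S(50), P1:S(50), P2:S(50), P3:I | bus: BusRd
[15] P3: load  L0 | P0:S(90), P1:I, P2:I, P3:S(90) | bus: BusRd
[16] P1: load  L7 | P0:S(30), P1:S(30), P2:I, P3:I | bus: BusRd
[17] P2: load  L3 | P0:S(50), P1:S(50), P2:S(50), P3:I | bus: none
[18] P2: load  L7 | P0:S(30), P1:S(30), P2:S(30), P3:I | bus: BusRd

memory[L1] = 90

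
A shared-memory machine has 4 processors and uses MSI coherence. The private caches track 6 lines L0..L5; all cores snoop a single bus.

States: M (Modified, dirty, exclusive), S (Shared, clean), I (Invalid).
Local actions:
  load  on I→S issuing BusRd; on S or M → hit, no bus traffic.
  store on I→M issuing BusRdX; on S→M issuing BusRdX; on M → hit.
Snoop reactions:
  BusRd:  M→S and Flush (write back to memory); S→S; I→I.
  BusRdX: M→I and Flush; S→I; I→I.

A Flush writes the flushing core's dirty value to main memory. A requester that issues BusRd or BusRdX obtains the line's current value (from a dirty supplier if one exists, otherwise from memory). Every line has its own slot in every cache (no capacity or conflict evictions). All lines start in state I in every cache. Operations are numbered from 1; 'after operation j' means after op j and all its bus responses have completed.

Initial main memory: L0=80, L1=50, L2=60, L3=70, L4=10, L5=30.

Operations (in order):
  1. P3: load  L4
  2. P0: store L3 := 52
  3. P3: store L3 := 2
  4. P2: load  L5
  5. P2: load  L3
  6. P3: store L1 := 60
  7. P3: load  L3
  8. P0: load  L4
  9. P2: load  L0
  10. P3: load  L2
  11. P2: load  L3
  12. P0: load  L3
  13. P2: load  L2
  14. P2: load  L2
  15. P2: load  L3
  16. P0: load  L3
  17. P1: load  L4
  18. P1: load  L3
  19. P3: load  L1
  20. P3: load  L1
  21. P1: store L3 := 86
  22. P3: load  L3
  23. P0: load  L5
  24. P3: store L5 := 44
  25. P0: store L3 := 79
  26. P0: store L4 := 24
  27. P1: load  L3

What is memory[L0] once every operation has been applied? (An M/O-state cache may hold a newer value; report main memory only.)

memory[L0] = 80

[1] P3: load  L4 | P0:I, P1:I, P2:I, P3:S(10) | bus: BusRd
[2] P0: store L3 := 52 | P0:M(52), P1:I, P2:I, P3:I | bus: BusRdX
[3] P3: store L3 := 2 | P0:I, P1:I, P2:I, P3:M(2) | bus: BusRdX,Flush
[4] P2: load  L5 | P0:I, P1:I, P2:S(30), P3:I | bus: BusRd
[5] P2: load  L3 | P0:I, P1:I, P2:S(2), P3:S(2) | bus: BusRd,Flush
[6] P3: store L1 := 60 | P0:I, P1:I, P2:I, P3:M(60) | bus: BusRdX
[7] P3: load  L3 | P0:I, P1:I, P2:S(2), P3:S(2) | bus: none
[8] P0: load  L4 | P0:S(10), P1:I, P2:I, P3:S(10) | bus: BusRd
[9] P2: load  L0 | P0:I, P1:I, P2:S(80), P3:I | bus: BusRd
[10] P3: load  L2 | P0:I, P1:I, P2:I, P3:S(60) | bus: BusRd
[11] P2: load  L3 | P0:I, P1:I, P2:S(2), P3:S(2) | bus: none
[12] P0: load  L3 | P0:S(2), P1:I, P2:S(2), P3:S(2) | bus: BusRd
[13] P2: load  L2 | P0:I, P1:I, P2:S(60), P3:S(60) | bus: BusRd
[14] P2: load  L2 | P0:I, P1:I, P2:S(60), P3:S(60) | bus: none
[15] P2: load  L3 | P0:S(2), P1:I, P2:S(2), P3:S(2) | bus: none
[16] P0: load  L3 | P0:S(2), P1:I, P2:S(2), P3:S(2) | bus: none
[17] P1: load  L4 | P0:S(10), P1:S(10), P2:I, P3:S(10) | bus: BusRd
[18] P1: load  L3 | P0:S(2), P1:S(2), P2:S(2), P3:S(2) | bus: BusRd
[19] P3: load  L1 | P0:I, P1:I, P2:I, P3:M(60) | bus: none
[20] P3: load  L1 | P0:I, P1:I, P2:I, P3:M(60) | bus: none
[21] P1: store L3 := 86 | P0:I, P1:M(86), P2:I, P3:I | bus: BusRdX
[22] P3: load  L3 | P0:I, P1:S(86), P2:I, P3:S(86) | bus: BusRd,Flush
[23] P0: load  L5 | P0:S(30), P1:I, P2:S(30), P3:I | bus: BusRd
[24] P3: store L5 := 44 | P0:I, P1:I, P2:I, P3:M(44) | bus: BusRdX
[25] P0: store L3 := 79 | P0:M(79), P1:I, P2:I, P3:I | bus: BusRdX
[26] P0: store L4 := 24 | P0:M(24), P1:I, P2:I, P3:I | bus: BusRdX
[27] P1: load  L3 | P0:S(79), P1:S(79), P2:I, P3:I | bus: BusRd,Flush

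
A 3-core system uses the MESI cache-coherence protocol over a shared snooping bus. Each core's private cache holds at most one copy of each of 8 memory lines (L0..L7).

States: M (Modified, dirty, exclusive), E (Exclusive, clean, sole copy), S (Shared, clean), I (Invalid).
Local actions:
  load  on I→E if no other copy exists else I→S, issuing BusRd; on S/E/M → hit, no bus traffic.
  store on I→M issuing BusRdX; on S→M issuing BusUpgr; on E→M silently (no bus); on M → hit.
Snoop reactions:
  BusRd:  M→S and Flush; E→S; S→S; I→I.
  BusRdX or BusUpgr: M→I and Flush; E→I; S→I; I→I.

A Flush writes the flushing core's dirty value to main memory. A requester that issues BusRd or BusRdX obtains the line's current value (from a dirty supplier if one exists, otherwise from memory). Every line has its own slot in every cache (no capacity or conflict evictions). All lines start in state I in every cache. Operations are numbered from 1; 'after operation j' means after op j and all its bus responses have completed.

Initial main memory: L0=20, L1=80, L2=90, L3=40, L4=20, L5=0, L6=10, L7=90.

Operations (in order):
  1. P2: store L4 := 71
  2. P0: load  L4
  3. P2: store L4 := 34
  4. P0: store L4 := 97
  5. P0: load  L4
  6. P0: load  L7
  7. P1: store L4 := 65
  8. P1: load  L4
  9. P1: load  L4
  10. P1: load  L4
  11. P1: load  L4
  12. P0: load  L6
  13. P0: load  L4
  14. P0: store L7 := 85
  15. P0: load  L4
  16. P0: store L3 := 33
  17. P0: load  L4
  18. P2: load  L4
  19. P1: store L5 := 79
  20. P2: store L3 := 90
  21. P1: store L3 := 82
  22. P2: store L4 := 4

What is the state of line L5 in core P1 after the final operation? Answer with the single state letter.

1. P2: store L4 := 71  bus=[BusRdX]  L4: P0=I P1=I P2=M  mem[L4]=20
2. P0: load  L4  bus=[BusRd,Flush]  L4: P0=S P1=I P2=S  mem[L4]=71
3. P2: store L4 := 34  bus=[BusUpgr]  L4: P0=I P1=I P2=M  mem[L4]=71
4. P0: store L4 := 97  bus=[BusRdX,Flush]  L4: P0=M P1=I P2=I  mem[L4]=34
5. P0: load  L4  bus=[-]  L4: P0=M P1=I P2=I  mem[L4]=34
6. P0: load  L7  bus=[BusRd]  L7: P0=E P1=I P2=I  mem[L7]=90
7. P1: store L4 := 65  bus=[BusRdX,Flush]  L4: P0=I P1=M P2=I  mem[L4]=97
8. P1: load  L4  bus=[-]  L4: P0=I P1=M P2=I  mem[L4]=97
9. P1: load  L4  bus=[-]  L4: P0=I P1=M P2=I  mem[L4]=97
10. P1: load  L4  bus=[-]  L4: P0=I P1=M P2=I  mem[L4]=97
11. P1: load  L4  bus=[-]  L4: P0=I P1=M P2=I  mem[L4]=97
12. P0: load  L6  bus=[BusRd]  L6: P0=E P1=I P2=I  mem[L6]=10
13. P0: load  L4  bus=[BusRd,Flush]  L4: P0=S P1=S P2=I  mem[L4]=65
14. P0: store L7 := 85  bus=[-]  L7: P0=M P1=I P2=I  mem[L7]=90
15. P0: load  L4  bus=[-]  L4: P0=S P1=S P2=I  mem[L4]=65
16. P0: store L3 := 33  bus=[BusRdX]  L3: P0=M P1=I P2=I  mem[L3]=40
17. P0: load  L4  bus=[-]  L4: P0=S P1=S P2=I  mem[L4]=65
18. P2: load  L4  bus=[BusRd]  L4: P0=S P1=S P2=S  mem[L4]=65
19. P1: store L5 := 79  bus=[BusRdX]  L5: P0=I P1=M P2=I  mem[L5]=0
20. P2: store L3 := 90  bus=[BusRdX,Flush]  L3: P0=I P1=I P2=M  mem[L3]=33
21. P1: store L3 := 82  bus=[BusRdX,Flush]  L3: P0=I P1=M P2=I  mem[L3]=90
22. P2: store L4 := 4  bus=[BusUpgr]  L4: P0=I P1=I P2=M  mem[L4]=65

state = M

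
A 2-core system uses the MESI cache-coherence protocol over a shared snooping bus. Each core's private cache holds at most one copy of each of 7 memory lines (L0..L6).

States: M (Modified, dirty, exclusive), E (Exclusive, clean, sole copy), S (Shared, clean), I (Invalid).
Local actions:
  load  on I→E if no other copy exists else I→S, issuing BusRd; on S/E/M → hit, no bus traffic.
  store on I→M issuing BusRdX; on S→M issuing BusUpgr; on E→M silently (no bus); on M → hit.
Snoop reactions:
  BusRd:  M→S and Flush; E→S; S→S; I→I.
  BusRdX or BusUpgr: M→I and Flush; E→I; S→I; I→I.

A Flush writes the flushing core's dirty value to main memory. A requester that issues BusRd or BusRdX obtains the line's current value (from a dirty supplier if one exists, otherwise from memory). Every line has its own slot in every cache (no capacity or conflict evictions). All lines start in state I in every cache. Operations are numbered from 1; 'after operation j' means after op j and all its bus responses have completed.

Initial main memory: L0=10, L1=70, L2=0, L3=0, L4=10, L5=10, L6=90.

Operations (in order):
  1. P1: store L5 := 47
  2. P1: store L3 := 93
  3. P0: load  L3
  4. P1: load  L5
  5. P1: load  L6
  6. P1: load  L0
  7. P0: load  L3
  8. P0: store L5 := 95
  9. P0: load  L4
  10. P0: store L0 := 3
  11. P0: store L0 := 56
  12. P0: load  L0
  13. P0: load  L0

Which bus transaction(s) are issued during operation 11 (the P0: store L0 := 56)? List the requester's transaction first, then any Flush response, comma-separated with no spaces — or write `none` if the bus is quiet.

bus = none

1. P1: store L5 := 47  bus=[BusRdX]  L5: P0=I P1=M  mem[L5]=10
2. P1: store L3 := 93  bus=[BusRdX]  L3: P0=I P1=M  mem[L3]=0
3. P0: load  L3  bus=[BusRd,Flush]  L3: P0=S P1=S  mem[L3]=93
4. P1: load  L5  bus=[-]  L5: P0=I P1=M  mem[L5]=10
5. P1: load  L6  bus=[BusRd]  L6: P0=I P1=E  mem[L6]=90
6. P1: load  L0  bus=[BusRd]  L0: P0=I P1=E  mem[L0]=10
7. P0: load  L3  bus=[-]  L3: P0=S P1=S  mem[L3]=93
8. P0: store L5 := 95  bus=[BusRdX,Flush]  L5: P0=M P1=I  mem[L5]=47
9. P0: load  L4  bus=[BusRd]  L4: P0=E P1=I  mem[L4]=10
10. P0: store L0 := 3  bus=[BusRdX]  L0: P0=M P1=I  mem[L0]=10
11. P0: store L0 := 56  bus=[-]  L0: P0=M P1=I  mem[L0]=10
12. P0: load  L0  bus=[-]  L0: P0=M P1=I  mem[L0]=10
13. P0: load  L0  bus=[-]  L0: P0=M P1=I  mem[L0]=10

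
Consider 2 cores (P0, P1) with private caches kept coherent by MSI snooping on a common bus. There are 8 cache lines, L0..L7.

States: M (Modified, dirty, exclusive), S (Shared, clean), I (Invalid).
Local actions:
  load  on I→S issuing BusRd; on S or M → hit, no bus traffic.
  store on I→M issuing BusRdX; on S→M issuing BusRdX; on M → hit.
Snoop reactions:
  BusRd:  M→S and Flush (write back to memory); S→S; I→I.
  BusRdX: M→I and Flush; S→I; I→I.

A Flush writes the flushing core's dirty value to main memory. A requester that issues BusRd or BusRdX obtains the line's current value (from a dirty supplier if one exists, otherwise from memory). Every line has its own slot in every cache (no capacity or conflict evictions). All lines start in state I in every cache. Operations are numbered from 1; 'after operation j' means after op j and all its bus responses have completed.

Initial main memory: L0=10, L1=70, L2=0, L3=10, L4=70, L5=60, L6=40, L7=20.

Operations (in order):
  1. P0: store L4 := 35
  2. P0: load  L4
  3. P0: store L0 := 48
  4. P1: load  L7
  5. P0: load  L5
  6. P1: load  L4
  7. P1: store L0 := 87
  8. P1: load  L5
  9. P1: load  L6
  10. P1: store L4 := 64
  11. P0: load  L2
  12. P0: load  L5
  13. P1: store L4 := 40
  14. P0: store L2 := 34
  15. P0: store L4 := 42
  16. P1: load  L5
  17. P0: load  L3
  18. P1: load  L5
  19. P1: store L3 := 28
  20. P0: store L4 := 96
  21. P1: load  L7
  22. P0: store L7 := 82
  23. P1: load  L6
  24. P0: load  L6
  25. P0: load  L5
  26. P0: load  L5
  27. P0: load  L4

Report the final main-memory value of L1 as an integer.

[1] P0: store L4 := 35 | P0:M(35), P1:I | bus: BusRdX
[2] P0: load  L4 | P0:M(35), P1:I | bus: none
[3] P0: store L0 := 48 | P0:M(48), P1:I | bus: BusRdX
[4] P1: load  L7 | P0:I, P1:S(20) | bus: BusRd
[5] P0: load  L5 | P0:S(60), P1:I | bus: BusRd
[6] P1: load  L4 | P0:S(35), P1:S(35) | bus: BusRd,Flush
[7] P1: store L0 := 87 | P0:I, P1:M(87) | bus: BusRdX,Flush
[8] P1: load  L5 | P0:S(60), P1:S(60) | bus: BusRd
[9] P1: load  L6 | P0:I, P1:S(40) | bus: BusRd
[10] P1: store L4 := 64 | P0:I, P1:M(64) | bus: BusRdX
[11] P0: load  L2 | P0:S(0), P1:I | bus: BusRd
[12] P0: load  L5 | P0:S(60), P1:S(60) | bus: none
[13] P1: store L4 := 40 | P0:I, P1:M(40) | bus: none
[14] P0: store L2 := 34 | P0:M(34), P1:I | bus: BusRdX
[15] P0: store L4 := 42 | P0:M(42), P1:I | bus: BusRdX,Flush
[16] P1: load  L5 | P0:S(60), P1:S(60) | bus: none
[17] P0: load  L3 | P0:S(10), P1:I | bus: BusRd
[18] P1: load  L5 | P0:S(60), P1:S(60) | bus: none
[19] P1: store L3 := 28 | P0:I, P1:M(28) | bus: BusRdX
[20] P0: store L4 := 96 | P0:M(96), P1:I | bus: none
[21] P1: load  L7 | P0:I, P1:S(20) | bus: none
[22] P0: store L7 := 82 | P0:M(82), P1:I | bus: BusRdX
[23] P1: load  L6 | P0:I, P1:S(40) | bus: none
[24] P0: load  L6 | P0:S(40), P1:S(40) | bus: BusRd
[25] P0: load  L5 | P0:S(60), P1:S(60) | bus: none
[26] P0: load  L5 | P0:S(60), P1:S(60) | bus: none
[27] P0: load  L4 | P0:M(96), P1:I | bus: none

memory[L1] = 70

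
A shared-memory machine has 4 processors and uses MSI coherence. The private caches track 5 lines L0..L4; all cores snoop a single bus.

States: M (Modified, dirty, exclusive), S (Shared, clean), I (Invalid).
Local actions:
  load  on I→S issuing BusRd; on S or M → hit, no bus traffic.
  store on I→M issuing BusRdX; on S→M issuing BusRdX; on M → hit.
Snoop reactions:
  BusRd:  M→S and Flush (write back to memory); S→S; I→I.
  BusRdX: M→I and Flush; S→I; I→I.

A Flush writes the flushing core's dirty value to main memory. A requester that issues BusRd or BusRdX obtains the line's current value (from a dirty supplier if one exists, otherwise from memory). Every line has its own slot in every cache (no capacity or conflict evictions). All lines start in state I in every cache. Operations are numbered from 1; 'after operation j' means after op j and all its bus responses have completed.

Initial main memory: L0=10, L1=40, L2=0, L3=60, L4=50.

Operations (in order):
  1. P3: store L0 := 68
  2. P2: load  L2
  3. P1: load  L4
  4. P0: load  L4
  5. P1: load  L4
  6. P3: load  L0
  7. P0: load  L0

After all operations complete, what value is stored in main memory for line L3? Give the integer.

memory[L3] = 60

  op1 P3: store L0 := 68 → I/I/I/M on L0; bus BusRdX; mem=10
  op2 P2: load  L2 → I/I/S/I on L2; bus BusRd; mem=0
  op3 P1: load  L4 → I/S/I/I on L4; bus BusRd; mem=50
  op4 P0: load  L4 → S/S/I/I on L4; bus BusRd; mem=50
  op5 P1: load  L4 → S/S/I/I on L4; bus (none); mem=50
  op6 P3: load  L0 → I/I/I/M on L0; bus (none); mem=10
  op7 P0: load  L0 → S/I/I/S on L0; bus BusRd Flush; mem=68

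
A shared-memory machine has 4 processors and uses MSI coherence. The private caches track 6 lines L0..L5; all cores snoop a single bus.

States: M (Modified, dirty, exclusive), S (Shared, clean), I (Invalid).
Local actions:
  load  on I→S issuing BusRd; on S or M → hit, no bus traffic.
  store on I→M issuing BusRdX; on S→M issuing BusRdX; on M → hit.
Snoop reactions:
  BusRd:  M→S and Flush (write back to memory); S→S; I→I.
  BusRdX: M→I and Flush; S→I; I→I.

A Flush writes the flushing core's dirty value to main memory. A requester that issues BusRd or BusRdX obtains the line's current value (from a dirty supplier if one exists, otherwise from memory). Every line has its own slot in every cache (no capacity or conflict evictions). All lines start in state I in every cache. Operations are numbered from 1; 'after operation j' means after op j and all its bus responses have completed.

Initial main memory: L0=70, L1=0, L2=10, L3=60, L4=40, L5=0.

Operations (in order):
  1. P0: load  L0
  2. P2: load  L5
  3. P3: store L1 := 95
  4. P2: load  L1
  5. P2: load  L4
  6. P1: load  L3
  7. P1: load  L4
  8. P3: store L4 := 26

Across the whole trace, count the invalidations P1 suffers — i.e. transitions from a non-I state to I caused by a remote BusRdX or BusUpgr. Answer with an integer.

invalidations = 1

  op1 P0: load  L0 → S/I/I/I on L0; bus BusRd; mem=70
  op2 P2: load  L5 → I/I/S/I on L5; bus BusRd; mem=0
  op3 P3: store L1 := 95 → I/I/I/M on L1; bus BusRdX; mem=0
  op4 P2: load  L1 → I/I/S/S on L1; bus BusRd Flush; mem=95
  op5 P2: load  L4 → I/I/S/I on L4; bus BusRd; mem=40
  op6 P1: load  L3 → I/S/I/I on L3; bus BusRd; mem=60
  op7 P1: load  L4 → I/S/S/I on L4; bus BusRd; mem=40
  op8 P3: store L4 := 26 → I/I/I/M on L4; bus BusRdX; mem=40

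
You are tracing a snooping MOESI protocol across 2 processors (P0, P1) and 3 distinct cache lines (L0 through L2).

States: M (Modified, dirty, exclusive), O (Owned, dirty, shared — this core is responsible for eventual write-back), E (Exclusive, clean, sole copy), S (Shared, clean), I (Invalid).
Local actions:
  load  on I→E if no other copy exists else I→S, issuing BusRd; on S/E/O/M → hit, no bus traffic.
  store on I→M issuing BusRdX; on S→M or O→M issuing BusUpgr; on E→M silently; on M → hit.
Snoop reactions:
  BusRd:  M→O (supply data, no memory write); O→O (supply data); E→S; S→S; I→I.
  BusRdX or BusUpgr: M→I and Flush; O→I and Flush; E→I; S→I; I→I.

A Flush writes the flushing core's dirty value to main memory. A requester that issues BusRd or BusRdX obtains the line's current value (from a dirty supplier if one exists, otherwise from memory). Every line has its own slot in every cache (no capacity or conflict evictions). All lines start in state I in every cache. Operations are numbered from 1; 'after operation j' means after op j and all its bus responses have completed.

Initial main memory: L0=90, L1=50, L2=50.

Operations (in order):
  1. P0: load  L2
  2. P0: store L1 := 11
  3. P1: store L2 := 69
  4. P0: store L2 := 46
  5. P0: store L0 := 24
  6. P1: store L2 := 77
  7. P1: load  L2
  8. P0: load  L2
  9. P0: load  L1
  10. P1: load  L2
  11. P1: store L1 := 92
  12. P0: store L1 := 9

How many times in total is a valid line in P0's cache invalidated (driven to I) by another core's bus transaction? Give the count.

invalidations = 3

1. P0: load  L2  bus=[BusRd]  L2: P0=E P1=I  mem[L2]=50
2. P0: store L1 := 11  bus=[BusRdX]  L1: P0=M P1=I  mem[L1]=50
3. P1: store L2 := 69  bus=[BusRdX]  L2: P0=I P1=M  mem[L2]=50
4. P0: store L2 := 46  bus=[BusRdX,Flush]  L2: P0=M P1=I  mem[L2]=69
5. P0: store L0 := 24  bus=[BusRdX]  L0: P0=M P1=I  mem[L0]=90
6. P1: store L2 := 77  bus=[BusRdX,Flush]  L2: P0=I P1=M  mem[L2]=46
7. P1: load  L2  bus=[-]  L2: P0=I P1=M  mem[L2]=46
8. P0: load  L2  bus=[BusRd]  L2: P0=S P1=O  mem[L2]=46
9. P0: load  L1  bus=[-]  L1: P0=M P1=I  mem[L1]=50
10. P1: load  L2  bus=[-]  L2: P0=S P1=O  mem[L2]=46
11. P1: store L1 := 92  bus=[BusRdX,Flush]  L1: P0=I P1=M  mem[L1]=11
12. P0: store L1 := 9  bus=[BusRdX,Flush]  L1: P0=M P1=I  mem[L1]=92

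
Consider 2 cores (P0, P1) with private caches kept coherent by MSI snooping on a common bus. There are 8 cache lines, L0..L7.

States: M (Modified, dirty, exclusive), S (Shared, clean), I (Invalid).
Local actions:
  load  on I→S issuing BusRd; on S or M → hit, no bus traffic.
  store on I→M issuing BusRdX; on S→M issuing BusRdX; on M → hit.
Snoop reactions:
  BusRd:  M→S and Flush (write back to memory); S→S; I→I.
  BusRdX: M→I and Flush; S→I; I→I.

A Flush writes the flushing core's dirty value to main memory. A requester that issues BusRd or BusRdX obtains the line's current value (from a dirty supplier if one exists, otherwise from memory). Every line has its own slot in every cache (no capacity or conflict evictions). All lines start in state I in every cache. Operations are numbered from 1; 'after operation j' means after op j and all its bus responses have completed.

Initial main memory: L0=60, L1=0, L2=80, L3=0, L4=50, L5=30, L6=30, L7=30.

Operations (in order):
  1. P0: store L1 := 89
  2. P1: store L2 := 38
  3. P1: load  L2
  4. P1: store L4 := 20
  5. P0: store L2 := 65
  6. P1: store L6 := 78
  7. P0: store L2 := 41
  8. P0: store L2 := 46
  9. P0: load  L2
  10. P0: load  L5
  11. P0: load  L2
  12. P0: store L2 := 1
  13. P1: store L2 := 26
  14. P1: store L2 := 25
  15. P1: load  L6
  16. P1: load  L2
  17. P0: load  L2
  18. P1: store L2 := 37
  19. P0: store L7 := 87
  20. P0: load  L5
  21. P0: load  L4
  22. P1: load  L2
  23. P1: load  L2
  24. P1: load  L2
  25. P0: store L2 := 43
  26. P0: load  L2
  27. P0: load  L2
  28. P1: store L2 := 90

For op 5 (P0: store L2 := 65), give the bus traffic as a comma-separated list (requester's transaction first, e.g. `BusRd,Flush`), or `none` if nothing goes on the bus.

1. P0: store L1 := 89  bus=[BusRdX]  L1: P0=M P1=I  mem[L1]=0
2. P1: store L2 := 38  bus=[BusRdX]  L2: P0=I P1=M  mem[L2]=80
3. P1: load  L2  bus=[-]  L2: P0=I P1=M  mem[L2]=80
4. P1: store L4 := 20  bus=[BusRdX]  L4: P0=I P1=M  mem[L4]=50
5. P0: store L2 := 65  bus=[BusRdX,Flush]  L2: P0=M P1=I  mem[L2]=38
6. P1: store L6 := 78  bus=[BusRdX]  L6: P0=I P1=M  mem[L6]=30
7. P0: store L2 := 41  bus=[-]  L2: P0=M P1=I  mem[L2]=38
8. P0: store L2 := 46  bus=[-]  L2: P0=M P1=I  mem[L2]=38
9. P0: load  L2  bus=[-]  L2: P0=M P1=I  mem[L2]=38
10. P0: load  L5  bus=[BusRd]  L5: P0=S P1=I  mem[L5]=30
11. P0: load  L2  bus=[-]  L2: P0=M P1=I  mem[L2]=38
12. P0: store L2 := 1  bus=[-]  L2: P0=M P1=I  mem[L2]=38
13. P1: store L2 := 26  bus=[BusRdX,Flush]  L2: P0=I P1=M  mem[L2]=1
14. P1: store L2 := 25  bus=[-]  L2: P0=I P1=M  mem[L2]=1
15. P1: load  L6  bus=[-]  L6: P0=I P1=M  mem[L6]=30
16. P1: load  L2  bus=[-]  L2: P0=I P1=M  mem[L2]=1
17. P0: load  L2  bus=[BusRd,Flush]  L2: P0=S P1=S  mem[L2]=25
18. P1: store L2 := 37  bus=[BusRdX]  L2: P0=I P1=M  mem[L2]=25
19. P0: store L7 := 87  bus=[BusRdX]  L7: P0=M P1=I  mem[L7]=30
20. P0: load  L5  bus=[-]  L5: P0=S P1=I  mem[L5]=30
21. P0: load  L4  bus=[BusRd,Flush]  L4: P0=S P1=S  mem[L4]=20
22. P1: load  L2  bus=[-]  L2: P0=I P1=M  mem[L2]=25
23. P1: load  L2  bus=[-]  L2: P0=I P1=M  mem[L2]=25
24. P1: load  L2  bus=[-]  L2: P0=I P1=M  mem[L2]=25
25. P0: store L2 := 43  bus=[BusRdX,Flush]  L2: P0=M P1=I  mem[L2]=37
26. P0: load  L2  bus=[-]  L2: P0=M P1=I  mem[L2]=37
27. P0: load  L2  bus=[-]  L2: P0=M P1=I  mem[L2]=37
28. P1: store L2 := 90  bus=[BusRdX,Flush]  L2: P0=I P1=M  mem[L2]=43

bus = BusRdX,Flush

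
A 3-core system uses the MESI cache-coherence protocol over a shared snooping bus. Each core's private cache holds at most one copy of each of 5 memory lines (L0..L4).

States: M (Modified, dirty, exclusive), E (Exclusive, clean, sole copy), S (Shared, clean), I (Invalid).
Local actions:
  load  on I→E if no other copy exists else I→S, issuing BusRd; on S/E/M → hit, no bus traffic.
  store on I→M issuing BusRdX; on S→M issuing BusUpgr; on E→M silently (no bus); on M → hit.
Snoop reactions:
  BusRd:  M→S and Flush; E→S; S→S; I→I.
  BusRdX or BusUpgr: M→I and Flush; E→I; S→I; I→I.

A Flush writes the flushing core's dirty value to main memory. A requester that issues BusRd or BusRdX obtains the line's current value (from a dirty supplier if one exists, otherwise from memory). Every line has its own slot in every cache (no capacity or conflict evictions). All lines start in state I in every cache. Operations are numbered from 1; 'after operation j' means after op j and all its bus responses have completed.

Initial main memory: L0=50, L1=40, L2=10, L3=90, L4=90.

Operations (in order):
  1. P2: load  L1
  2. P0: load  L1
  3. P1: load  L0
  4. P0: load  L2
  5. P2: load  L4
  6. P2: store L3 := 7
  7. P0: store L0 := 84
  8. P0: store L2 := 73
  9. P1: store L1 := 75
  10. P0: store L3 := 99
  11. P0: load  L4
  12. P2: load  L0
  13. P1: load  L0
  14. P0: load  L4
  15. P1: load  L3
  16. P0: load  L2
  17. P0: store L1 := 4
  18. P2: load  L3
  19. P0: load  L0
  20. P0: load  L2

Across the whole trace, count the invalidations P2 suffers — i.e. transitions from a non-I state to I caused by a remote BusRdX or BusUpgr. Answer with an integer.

step 1: P2: load  L1  ⟶  IIE  (L1)  txn=BusRd  M[L1]=40
step 2: P0: load  L1  ⟶  SIS  (L1)  txn=BusRd  M[L1]=40
step 3: P1: load  L0  ⟶  IEI  (L0)  txn=BusRd  M[L0]=50
step 4: P0: load  L2  ⟶  EII  (L2)  txn=BusRd  M[L2]=10
step 5: P2: load  L4  ⟶  IIE  (L4)  txn=BusRd  M[L4]=90
step 6: P2: store L3 := 7  ⟶  IIM  (L3)  txn=BusRdX  M[L3]=90
step 7: P0: store L0 := 84  ⟶  MII  (L0)  txn=BusRdX  M[L0]=50
step 8: P0: store L2 := 73  ⟶  MII  (L2)  txn=∅  M[L2]=10
step 9: P1: store L1 := 75  ⟶  IMI  (L1)  txn=BusRdX  M[L1]=40
step 10: P0: store L3 := 99  ⟶  MII  (L3)  txn=BusRdX+Flush  M[L3]=7
step 11: P0: load  L4  ⟶  SIS  (L4)  txn=BusRd  M[L4]=90
step 12: P2: load  L0  ⟶  SIS  (L0)  txn=BusRd+Flush  M[L0]=84
step 13: P1: load  L0  ⟶  SSS  (L0)  txn=BusRd  M[L0]=84
step 14: P0: load  L4  ⟶  SIS  (L4)  txn=∅  M[L4]=90
step 15: P1: load  L3  ⟶  SSI  (L3)  txn=BusRd+Flush  M[L3]=99
step 16: P0: load  L2  ⟶  MII  (L2)  txn=∅  M[L2]=10
step 17: P0: store L1 := 4  ⟶  MII  (L1)  txn=BusRdX+Flush  M[L1]=75
step 18: P2: load  L3  ⟶  SSS  (L3)  txn=BusRd  M[L3]=99
step 19: P0: load  L0  ⟶  SSS  (L0)  txn=∅  M[L0]=84
step 20: P0: load  L2  ⟶  MII  (L2)  txn=∅  M[L2]=10

invalidations = 2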